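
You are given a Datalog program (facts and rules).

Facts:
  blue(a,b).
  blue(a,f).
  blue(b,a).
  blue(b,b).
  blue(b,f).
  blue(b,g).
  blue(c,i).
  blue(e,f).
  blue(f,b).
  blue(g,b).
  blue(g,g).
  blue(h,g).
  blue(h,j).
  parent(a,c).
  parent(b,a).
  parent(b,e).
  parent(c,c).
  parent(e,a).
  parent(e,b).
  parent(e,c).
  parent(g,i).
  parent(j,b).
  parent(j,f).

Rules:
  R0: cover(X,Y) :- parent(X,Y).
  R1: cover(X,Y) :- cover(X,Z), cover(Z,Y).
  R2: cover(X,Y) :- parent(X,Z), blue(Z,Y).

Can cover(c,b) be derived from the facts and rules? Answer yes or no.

round 1: derive cover(a,c) via R0 from parent(a,c)
round 1: derive cover(b,a) via R0 from parent(b,a)
round 1: derive cover(b,e) via R0 from parent(b,e)
round 1: derive cover(c,c) via R0 from parent(c,c)
round 1: derive cover(e,a) via R0 from parent(e,a)
round 1: derive cover(e,b) via R0 from parent(e,b)
round 1: derive cover(e,c) via R0 from parent(e,c)
round 1: derive cover(g,i) via R0 from parent(g,i)
round 1: derive cover(j,b) via R0 from parent(j,b)
round 1: derive cover(j,f) via R0 from parent(j,f)
round 1: derive cover(a,i) via R2 from parent(a,c), blue(c,i)
round 1: derive cover(b,b) via R2 from parent(b,a), blue(a,b)
round 1: derive cover(b,f) via R2 from parent(b,a), blue(a,f)
round 1: derive cover(c,i) via R2 from parent(c,c), blue(c,i)
round 1: derive cover(e,f) via R2 from parent(e,a), blue(a,f)
round 1: derive cover(e,g) via R2 from parent(e,b), blue(b,g)
round 1: derive cover(e,i) via R2 from parent(e,c), blue(c,i)
round 1: derive cover(j,a) via R2 from parent(j,b), blue(b,a)
round 1: derive cover(j,g) via R2 from parent(j,b), blue(b,g)
round 2: derive cover(b,c) via R1 from cover(b,a), cover(a,c)
round 2: derive cover(b,g) via R1 from cover(b,e), cover(e,g)
round 2: derive cover(b,i) via R1 from cover(b,a), cover(a,i)
round 2: derive cover(e,e) via R1 from cover(e,b), cover(b,e)
round 2: derive cover(j,c) via R1 from cover(j,a), cover(a,c)
round 2: derive cover(j,e) via R1 from cover(j,b), cover(b,e)
round 2: derive cover(j,i) via R1 from cover(j,a), cover(a,i)

no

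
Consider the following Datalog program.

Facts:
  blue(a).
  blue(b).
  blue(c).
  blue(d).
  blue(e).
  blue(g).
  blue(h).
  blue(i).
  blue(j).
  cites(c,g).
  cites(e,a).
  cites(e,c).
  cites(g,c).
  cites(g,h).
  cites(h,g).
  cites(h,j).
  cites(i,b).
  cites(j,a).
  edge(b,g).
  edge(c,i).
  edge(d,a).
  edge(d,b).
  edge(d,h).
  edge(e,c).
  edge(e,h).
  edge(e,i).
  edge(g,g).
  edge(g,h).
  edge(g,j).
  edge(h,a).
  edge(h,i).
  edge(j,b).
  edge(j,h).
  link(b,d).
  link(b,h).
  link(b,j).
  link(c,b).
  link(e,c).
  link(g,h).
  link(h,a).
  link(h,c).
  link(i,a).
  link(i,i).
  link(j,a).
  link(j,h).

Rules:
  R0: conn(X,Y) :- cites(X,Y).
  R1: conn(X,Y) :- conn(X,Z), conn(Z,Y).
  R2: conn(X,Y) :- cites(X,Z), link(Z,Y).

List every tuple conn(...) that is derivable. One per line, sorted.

round 1: derive conn(c,g) via R0 from cites(c,g)
round 1: derive conn(e,a) via R0 from cites(e,a)
round 1: derive conn(e,c) via R0 from cites(e,c)
round 1: derive conn(g,c) via R0 from cites(g,c)
round 1: derive conn(g,h) via R0 from cites(g,h)
round 1: derive conn(h,g) via R0 from cites(h,g)
round 1: derive conn(h,j) via R0 from cites(h,j)
round 1: derive conn(i,b) via R0 from cites(i,b)
round 1: derive conn(j,a) via R0 from cites(j,a)
round 1: derive conn(c,h) via R2 from cites(c,g), link(g,h)
round 1: derive conn(e,b) via R2 from cites(e,c), link(c,b)
round 1: derive conn(g,a) via R2 from cites(g,h), link(h,a)
round 1: derive conn(g,b) via R2 from cites(g,c), link(c,b)
round 1: derive conn(h,a) via R2 from cites(h,j), link(j,a)
round 1: derive conn(h,h) via R2 from cites(h,g), link(g,h)
round 1: derive conn(i,d) via R2 from cites(i,b), link(b,d)
round 1: derive conn(i,h) via R2 from cites(i,b), link(b,h)
round 1: derive conn(i,j) via R2 from cites(i,b), link(b,j)
round 2: derive conn(c,a) via R1 from conn(c,g), conn(g,a)
round 2: derive conn(c,b) via R1 from conn(c,g), conn(g,b)
round 2: derive conn(c,c) via R1 from conn(c,g), conn(g,c)
round 2: derive conn(c,j) via R1 from conn(c,h), conn(h,j)
round 2: derive conn(e,g) via R1 from conn(e,c), conn(c,g)
round 2: derive conn(e,h) via R1 from conn(e,c), conn(c,h)
round 2: derive conn(g,g) via R1 from conn(g,c), conn(c,g)
round 2: derive conn(g,j) via R1 from conn(g,h), conn(h,j)
round 2: derive conn(h,b) via R1 from conn(h,g), conn(g,b)
round 2: derive conn(h,c) via R1 from conn(h,g), conn(g,c)
round 2: derive conn(i,a) via R1 from conn(i,h), conn(h,a)
round 2: derive conn(i,g) via R1 from conn(i,h), conn(h,g)
round 3: derive conn(e,j) via R1 from conn(e,c), conn(c,j)
round 3: derive conn(i,c) via R1 from conn(i,g), conn(g,c)

conn(c,a)
conn(c,b)
conn(c,c)
conn(c,g)
conn(c,h)
conn(c,j)
conn(e,a)
conn(e,b)
conn(e,c)
conn(e,g)
conn(e,h)
conn(e,j)
conn(g,a)
conn(g,b)
conn(g,c)
conn(g,g)
conn(g,h)
conn(g,j)
conn(h,a)
conn(h,b)
conn(h,c)
conn(h,g)
conn(h,h)
conn(h,j)
conn(i,a)
conn(i,b)
conn(i,c)
conn(i,d)
conn(i,g)
conn(i,h)
conn(i,j)
conn(j,a)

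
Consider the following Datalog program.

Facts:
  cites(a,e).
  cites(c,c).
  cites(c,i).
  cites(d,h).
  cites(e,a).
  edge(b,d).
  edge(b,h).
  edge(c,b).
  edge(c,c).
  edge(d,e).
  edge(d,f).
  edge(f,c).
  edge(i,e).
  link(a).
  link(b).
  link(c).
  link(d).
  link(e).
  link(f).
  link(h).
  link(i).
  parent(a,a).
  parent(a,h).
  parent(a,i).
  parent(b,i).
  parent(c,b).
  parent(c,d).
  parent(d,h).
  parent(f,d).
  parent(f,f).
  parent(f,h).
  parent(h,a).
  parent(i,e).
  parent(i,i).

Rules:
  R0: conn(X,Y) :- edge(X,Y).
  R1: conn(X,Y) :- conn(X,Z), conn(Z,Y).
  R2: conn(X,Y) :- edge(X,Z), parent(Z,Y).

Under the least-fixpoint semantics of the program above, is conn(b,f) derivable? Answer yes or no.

round 1: derive conn(b,d) via R0 from edge(b,d)
round 1: derive conn(b,h) via R0 from edge(b,h)
round 1: derive conn(c,b) via R0 from edge(c,b)
round 1: derive conn(c,c) via R0 from edge(c,c)
round 1: derive conn(d,e) via R0 from edge(d,e)
round 1: derive conn(d,f) via R0 from edge(d,f)
round 1: derive conn(f,c) via R0 from edge(f,c)
round 1: derive conn(i,e) via R0 from edge(i,e)
round 1: derive conn(b,a) via R2 from edge(b,h), parent(h,a)
round 1: derive conn(c,d) via R2 from edge(c,c), parent(c,d)
round 1: derive conn(c,i) via R2 from edge(c,b), parent(b,i)
round 1: derive conn(d,d) via R2 from edge(d,f), parent(f,d)
round 1: derive conn(d,h) via R2 from edge(d,f), parent(f,h)
round 1: derive conn(f,b) via R2 from edge(f,c), parent(c,b)
round 1: derive conn(f,d) via R2 from edge(f,c), parent(c,d)
round 2: derive conn(b,e) via R1 from conn(b,d), conn(d,e)
round 2: derive conn(b,f) via R1 from conn(b,d), conn(d,f)
round 2: derive conn(c,a) via R1 from conn(c,b), conn(b,a)
round 2: derive conn(c,e) via R1 from conn(c,d), conn(d,e)
round 2: derive conn(c,f) via R1 from conn(c,d), conn(d,f)
round 2: derive conn(c,h) via R1 from conn(c,b), conn(b,h)
round 2: derive conn(d,b) via R1 from conn(d,f), conn(f,b)
round 2: derive conn(d,c) via R1 from conn(d,f), conn(f,c)
round 2: derive conn(f,a) via R1 from conn(f,b), conn(b,a)
round 2: derive conn(f,e) via R1 from conn(f,d), conn(d,e)
round 2: derive conn(f,f) via R1 from conn(f,d), conn(d,f)
round 2: derive conn(f,h) via R1 from conn(f,b), conn(b,h)
round 2: derive conn(f,i) via R1 from conn(f,c), conn(c,i)
round 3: derive conn(b,b) via R1 from conn(b,d), conn(d,b)
round 3: derive conn(b,c) via R1 from conn(b,d), conn(d,c)
round 3: derive conn(b,i) via R1 from conn(b,f), conn(f,i)
round 3: derive conn(d,a) via R1 from conn(d,b), conn(b,a)
round 3: derive conn(d,i) via R1 from conn(d,c), conn(c,i)

yes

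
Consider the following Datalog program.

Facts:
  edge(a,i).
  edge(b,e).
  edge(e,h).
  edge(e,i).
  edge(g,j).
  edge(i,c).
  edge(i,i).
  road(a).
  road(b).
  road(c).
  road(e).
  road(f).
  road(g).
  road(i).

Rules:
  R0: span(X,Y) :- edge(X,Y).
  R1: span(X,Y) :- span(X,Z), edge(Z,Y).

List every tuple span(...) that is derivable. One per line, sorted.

span(a,c)
span(a,i)
span(b,c)
span(b,e)
span(b,h)
span(b,i)
span(e,c)
span(e,h)
span(e,i)
span(g,j)
span(i,c)
span(i,i)

round 1: derive span(a,i) via R0 from edge(a,i)
round 1: derive span(b,e) via R0 from edge(b,e)
round 1: derive span(e,h) via R0 from edge(e,h)
round 1: derive span(e,i) via R0 from edge(e,i)
round 1: derive span(g,j) via R0 from edge(g,j)
round 1: derive span(i,c) via R0 from edge(i,c)
round 1: derive span(i,i) via R0 from edge(i,i)
round 2: derive span(a,c) via R1 from span(a,i), edge(i,c)
round 2: derive span(b,h) via R1 from span(b,e), edge(e,h)
round 2: derive span(b,i) via R1 from span(b,e), edge(e,i)
round 2: derive span(e,c) via R1 from span(e,i), edge(i,c)
round 3: derive span(b,c) via R1 from span(b,i), edge(i,c)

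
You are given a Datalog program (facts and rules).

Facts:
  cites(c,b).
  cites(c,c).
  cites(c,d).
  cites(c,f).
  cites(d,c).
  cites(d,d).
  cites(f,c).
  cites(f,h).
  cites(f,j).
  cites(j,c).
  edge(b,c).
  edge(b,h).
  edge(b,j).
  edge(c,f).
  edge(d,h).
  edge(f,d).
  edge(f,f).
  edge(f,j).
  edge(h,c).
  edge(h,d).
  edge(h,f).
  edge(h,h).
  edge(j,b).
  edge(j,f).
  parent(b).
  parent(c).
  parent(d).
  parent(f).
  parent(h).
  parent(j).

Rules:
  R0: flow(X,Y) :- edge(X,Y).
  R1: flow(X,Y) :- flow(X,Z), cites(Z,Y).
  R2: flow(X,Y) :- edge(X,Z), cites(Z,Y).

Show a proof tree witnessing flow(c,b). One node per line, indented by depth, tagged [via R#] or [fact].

flow(c,b)  [via R1]
  flow(c,c)  [via R2]
    edge(c,f)  [fact]
    cites(f,c)  [fact]
  cites(c,b)  [fact]

round 1: derive flow(b,c) via R0 from edge(b,c)
round 1: derive flow(b,h) via R0 from edge(b,h)
round 1: derive flow(b,j) via R0 from edge(b,j)
round 1: derive flow(c,f) via R0 from edge(c,f)
round 1: derive flow(d,h) via R0 from edge(d,h)
round 1: derive flow(f,d) via R0 from edge(f,d)
round 1: derive flow(f,f) via R0 from edge(f,f)
round 1: derive flow(f,j) via R0 from edge(f,j)
round 1: derive flow(h,c) via R0 from edge(h,c)
round 1: derive flow(h,d) via R0 from edge(h,d)
round 1: derive flow(h,f) via R0 from edge(h,f)
round 1: derive flow(h,h) via R0 from edge(h,h)
round 1: derive flow(j,b) via R0 from edge(j,b)
round 1: derive flow(j,f) via R0 from edge(j,f)
round 1: derive flow(b,b) via R2 from edge(b,c), cites(c,b)
round 1: derive flow(b,d) via R2 from edge(b,c), cites(c,d)
round 1: derive flow(b,f) via R2 from edge(b,c), cites(c,f)
round 1: derive flow(c,c) via R2 from edge(c,f), cites(f,c)
round 1: derive flow(c,h) via R2 from edge(c,f), cites(f,h)
round 1: derive flow(c,j) via R2 from edge(c,f), cites(f,j)
round 1: derive flow(f,c) via R2 from edge(f,d), cites(d,c)
round 1: derive flow(f,h) via R2 from edge(f,f), cites(f,h)
round 1: derive flow(h,b) via R2 from edge(h,c), cites(c,b)
round 1: derive flow(h,j) via R2 from edge(h,f), cites(f,j)
round 1: derive flow(j,c) via R2 from edge(j,f), cites(f,c)
round 1: derive flow(j,h) via R2 from edge(j,f), cites(f,h)
round 1: derive flow(j,j) via R2 from edge(j,f), cites(f,j)
round 2: derive flow(c,b) via R1 from flow(c,c), cites(c,b)
round 2: derive flow(c,d) via R1 from flow(c,c), cites(c,d)
round 2: derive flow(f,b) via R1 from flow(f,c), cites(c,b)
round 2: derive flow(j,d) via R1 from flow(j,c), cites(c,d)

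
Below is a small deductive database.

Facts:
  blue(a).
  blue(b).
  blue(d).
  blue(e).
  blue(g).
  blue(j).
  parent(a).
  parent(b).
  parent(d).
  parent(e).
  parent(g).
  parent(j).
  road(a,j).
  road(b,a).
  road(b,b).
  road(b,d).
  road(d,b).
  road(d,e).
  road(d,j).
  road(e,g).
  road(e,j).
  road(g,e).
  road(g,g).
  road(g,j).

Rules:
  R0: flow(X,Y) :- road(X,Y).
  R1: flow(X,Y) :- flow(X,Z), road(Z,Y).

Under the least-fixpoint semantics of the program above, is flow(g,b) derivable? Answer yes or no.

round 1: derive flow(a,j) via R0 from road(a,j)
round 1: derive flow(b,a) via R0 from road(b,a)
round 1: derive flow(b,b) via R0 from road(b,b)
round 1: derive flow(b,d) via R0 from road(b,d)
round 1: derive flow(d,b) via R0 from road(d,b)
round 1: derive flow(d,e) via R0 from road(d,e)
round 1: derive flow(d,j) via R0 from road(d,j)
round 1: derive flow(e,g) via R0 from road(e,g)
round 1: derive flow(e,j) via R0 from road(e,j)
round 1: derive flow(g,e) via R0 from road(g,e)
round 1: derive flow(g,g) via R0 from road(g,g)
round 1: derive flow(g,j) via R0 from road(g,j)
round 2: derive flow(b,e) via R1 from flow(b,d), road(d,e)
round 2: derive flow(b,j) via R1 from flow(b,a), road(a,j)
round 2: derive flow(d,a) via R1 from flow(d,b), road(b,a)
round 2: derive flow(d,d) via R1 from flow(d,b), road(b,d)
round 2: derive flow(d,g) via R1 from flow(d,e), road(e,g)
round 2: derive flow(e,e) via R1 from flow(e,g), road(g,e)
round 3: derive flow(b,g) via R1 from flow(b,e), road(e,g)

no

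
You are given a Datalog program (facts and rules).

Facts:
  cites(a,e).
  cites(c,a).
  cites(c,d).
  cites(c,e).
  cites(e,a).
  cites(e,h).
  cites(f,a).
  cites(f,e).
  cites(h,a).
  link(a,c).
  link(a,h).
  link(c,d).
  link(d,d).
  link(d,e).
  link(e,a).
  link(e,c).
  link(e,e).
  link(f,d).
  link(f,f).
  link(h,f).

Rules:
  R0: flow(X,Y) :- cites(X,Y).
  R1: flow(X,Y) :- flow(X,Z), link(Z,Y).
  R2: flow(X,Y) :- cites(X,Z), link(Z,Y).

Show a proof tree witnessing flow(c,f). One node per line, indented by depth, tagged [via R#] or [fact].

flow(c,f)  [via R1]
  flow(c,h)  [via R2]
    cites(c,a)  [fact]
    link(a,h)  [fact]
  link(h,f)  [fact]

round 1: derive flow(a,e) via R0 from cites(a,e)
round 1: derive flow(c,a) via R0 from cites(c,a)
round 1: derive flow(c,d) via R0 from cites(c,d)
round 1: derive flow(c,e) via R0 from cites(c,e)
round 1: derive flow(e,a) via R0 from cites(e,a)
round 1: derive flow(e,h) via R0 from cites(e,h)
round 1: derive flow(f,a) via R0 from cites(f,a)
round 1: derive flow(f,e) via R0 from cites(f,e)
round 1: derive flow(h,a) via R0 from cites(h,a)
round 1: derive flow(a,a) via R2 from cites(a,e), link(e,a)
round 1: derive flow(a,c) via R2 from cites(a,e), link(e,c)
round 1: derive flow(c,c) via R2 from cites(c,a), link(a,c)
round 1: derive flow(c,h) via R2 from cites(c,a), link(a,h)
round 1: derive flow(e,c) via R2 from cites(e,a), link(a,c)
round 1: derive flow(e,f) via R2 from cites(e,h), link(h,f)
round 1: derive flow(f,c) via R2 from cites(f,a), link(a,c)
round 1: derive flow(f,h) via R2 from cites(f,a), link(a,h)
round 1: derive flow(h,c) via R2 from cites(h,a), link(a,c)
round 1: derive flow(h,h) via R2 from cites(h,a), link(a,h)
round 2: derive flow(a,d) via R1 from flow(a,c), link(c,d)
round 2: derive flow(a,h) via R1 from flow(a,a), link(a,h)
round 2: derive flow(c,f) via R1 from flow(c,h), link(h,f)
round 2: derive flow(e,d) via R1 from flow(e,c), link(c,d)
round 2: derive flow(f,d) via R1 from flow(f,c), link(c,d)
round 2: derive flow(f,f) via R1 from flow(f,h), link(h,f)
round 2: derive flow(h,d) via R1 from flow(h,c), link(c,d)
round 2: derive flow(h,f) via R1 from flow(h,h), link(h,f)
round 3: derive flow(a,f) via R1 from flow(a,h), link(h,f)
round 3: derive flow(e,e) via R1 from flow(e,d), link(d,e)
round 3: derive flow(h,e) via R1 from flow(h,d), link(d,e)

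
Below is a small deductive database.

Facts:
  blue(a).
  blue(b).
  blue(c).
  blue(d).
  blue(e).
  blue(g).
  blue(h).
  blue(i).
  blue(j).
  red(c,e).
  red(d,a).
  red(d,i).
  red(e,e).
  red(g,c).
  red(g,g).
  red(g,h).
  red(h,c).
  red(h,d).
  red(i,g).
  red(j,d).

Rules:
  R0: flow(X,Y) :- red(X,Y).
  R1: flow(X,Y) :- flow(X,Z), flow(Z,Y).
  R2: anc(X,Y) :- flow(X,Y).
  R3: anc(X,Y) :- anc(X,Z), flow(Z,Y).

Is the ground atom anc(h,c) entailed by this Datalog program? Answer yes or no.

yes

round 1: derive flow(c,e) via R0 from red(c,e)
round 1: derive flow(d,a) via R0 from red(d,a)
round 1: derive flow(d,i) via R0 from red(d,i)
round 1: derive flow(e,e) via R0 from red(e,e)
round 1: derive flow(g,c) via R0 from red(g,c)
round 1: derive flow(g,g) via R0 from red(g,g)
round 1: derive flow(g,h) via R0 from red(g,h)
round 1: derive flow(h,c) via R0 from red(h,c)
round 1: derive flow(h,d) via R0 from red(h,d)
round 1: derive flow(i,g) via R0 from red(i,g)
round 1: derive flow(j,d) via R0 from red(j,d)
round 2: derive flow(d,g) via R1 from flow(d,i), flow(i,g)
round 2: derive flow(g,d) via R1 from flow(g,h), flow(h,d)
round 2: derive flow(g,e) via R1 from flow(g,c), flow(c,e)
round 2: derive flow(h,a) via R1 from flow(h,d), flow(d,a)
round 2: derive flow(h,e) via R1 from flow(h,c), flow(c,e)
round 2: derive flow(h,i) via R1 from flow(h,d), flow(d,i)
round 2: derive flow(i,c) via R1 from flow(i,g), flow(g,c)
round 2: derive flow(i,h) via R1 from flow(i,g), flow(g,h)
round 2: derive flow(j,a) via R1 from flow(j,d), flow(d,a)
round 2: derive flow(j,i) via R1 from flow(j,d), flow(d,i)
round 2: derive anc(c,e) via R2 from flow(c,e)
round 2: derive anc(d,a) via R2 from flow(d,a)
round 2: derive anc(d,i) via R2 from flow(d,i)
round 2: derive anc(e,e) via R2 from flow(e,e)
round 2: derive anc(g,c) via R2 from flow(g,c)
round 2: derive anc(g,g) via R2 from flow(g,g)
round 2: derive anc(g,h) via R2 from flow(g,h)
round 2: derive anc(h,c) via R2 from flow(h,c)
round 2: derive anc(h,d) via R2 from flow(h,d)
round 2: derive anc(i,g) via R2 from flow(i,g)
round 2: derive anc(j,d) via R2 from flow(j,d)
round 3: derive flow(d,c) via R1 from flow(d,g), flow(g,c)
round 3: derive flow(d,d) via R1 from flow(d,g), flow(g,d)
round 3: derive flow(d,e) via R1 from flow(d,g), flow(g,e)
round 3: derive flow(d,h) via R1 from flow(d,g), flow(g,h)
round 3: derive flow(g,a) via R1 from flow(g,d), flow(d,a)
round 3: derive flow(g,i) via R1 from flow(g,d), flow(d,i)
round 3: derive flow(h,g) via R1 from flow(h,d), flow(d,g)
round 3: derive flow(h,h) via R1 from flow(h,i), flow(i,h)
round 3: derive flow(i,a) via R1 from flow(i,h), flow(h,a)
round 3: derive flow(i,d) via R1 from flow(i,g), flow(g,d)
round 3: derive flow(i,e) via R1 from flow(i,c), flow(c,e)
round 3: derive flow(i,i) via R1 from flow(i,h), flow(h,i)
round 3: derive flow(j,c) via R1 from flow(j,i), flow(i,c)
round 3: derive flow(j,g) via R1 from flow(j,d), flow(d,g)
round 3: derive flow(j,h) via R1 from flow(j,i), flow(i,h)
round 3: derive anc(d,g) via R2 from flow(d,g)
round 3: derive anc(g,d) via R2 from flow(g,d)
round 3: derive anc(g,e) via R2 from flow(g,e)
round 3: derive anc(h,a) via R2 from flow(h,a)
round 3: derive anc(h,e) via R2 from flow(h,e)
round 3: derive anc(h,i) via R2 from flow(h,i)
round 3: derive anc(i,c) via R2 from flow(i,c)
round 3: derive anc(i,h) via R2 from flow(i,h)
round 3: derive anc(j,a) via R2 from flow(j,a)
round 3: derive anc(j,i) via R2 from flow(j,i)
round 3: derive anc(d,c) via R3 from anc(d,i), flow(i,c)
round 3: derive anc(d,h) via R3 from anc(d,i), flow(i,h)
round 3: derive anc(g,a) via R3 from anc(g,h), flow(h,a)
round 3: derive anc(g,i) via R3 from anc(g,h), flow(h,i)
round 3: derive anc(h,g) via R3 from anc(h,d), flow(d,g)
round 3: derive anc(i,d) via R3 from anc(i,g), flow(g,d)
round 3: derive anc(i,e) via R3 from anc(i,g), flow(g,e)
round 3: derive anc(j,g) via R3 from anc(j,d), flow(d,g)
round 4: derive flow(j,e) via R1 from flow(j,c), flow(c,e)
round 4: derive anc(d,d) via R2 from flow(d,d)
round 4: derive anc(d,e) via R2 from flow(d,e)
round 4: derive anc(h,h) via R2 from flow(h,h)
round 4: derive anc(i,a) via R2 from flow(i,a)
round 4: derive anc(i,i) via R2 from flow(i,i)
round 4: derive anc(j,c) via R2 from flow(j,c)
round 4: derive anc(j,h) via R2 from flow(j,h)
round 4: derive anc(j,e) via R3 from anc(j,d), flow(d,e)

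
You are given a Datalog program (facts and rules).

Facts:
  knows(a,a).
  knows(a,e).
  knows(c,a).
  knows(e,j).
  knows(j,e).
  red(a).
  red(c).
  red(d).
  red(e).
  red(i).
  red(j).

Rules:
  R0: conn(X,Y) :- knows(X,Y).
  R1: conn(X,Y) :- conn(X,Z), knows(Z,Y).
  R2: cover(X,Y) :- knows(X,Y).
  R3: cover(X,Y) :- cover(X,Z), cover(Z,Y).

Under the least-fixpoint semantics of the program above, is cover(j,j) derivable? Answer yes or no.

round 1: derive cover(a,a) via R2 from knows(a,a)
round 1: derive cover(a,e) via R2 from knows(a,e)
round 1: derive cover(c,a) via R2 from knows(c,a)
round 1: derive cover(e,j) via R2 from knows(e,j)
round 1: derive cover(j,e) via R2 from knows(j,e)
round 2: derive cover(a,j) via R3 from cover(a,e), cover(e,j)
round 2: derive cover(c,e) via R3 from cover(c,a), cover(a,e)
round 2: derive cover(e,e) via R3 from cover(e,j), cover(j,e)
round 2: derive cover(j,j) via R3 from cover(j,e), cover(e,j)
round 3: derive cover(c,j) via R3 from cover(c,a), cover(a,j)

yes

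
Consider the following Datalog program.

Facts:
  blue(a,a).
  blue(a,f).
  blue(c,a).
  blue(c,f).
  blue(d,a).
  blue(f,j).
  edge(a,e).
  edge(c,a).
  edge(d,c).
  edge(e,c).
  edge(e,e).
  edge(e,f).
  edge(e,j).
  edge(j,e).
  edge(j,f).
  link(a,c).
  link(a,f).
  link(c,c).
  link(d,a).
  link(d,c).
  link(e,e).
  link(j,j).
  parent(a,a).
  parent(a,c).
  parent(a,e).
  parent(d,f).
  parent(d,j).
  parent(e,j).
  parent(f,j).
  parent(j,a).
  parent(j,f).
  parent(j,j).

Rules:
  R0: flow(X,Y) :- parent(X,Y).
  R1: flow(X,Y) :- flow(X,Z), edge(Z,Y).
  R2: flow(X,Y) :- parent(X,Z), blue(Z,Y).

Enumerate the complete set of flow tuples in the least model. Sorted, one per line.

flow(a,a)
flow(a,c)
flow(a,e)
flow(a,f)
flow(a,j)
flow(d,a)
flow(d,c)
flow(d,e)
flow(d,f)
flow(d,j)
flow(e,a)
flow(e,c)
flow(e,e)
flow(e,f)
flow(e,j)
flow(f,a)
flow(f,c)
flow(f,e)
flow(f,f)
flow(f,j)
flow(j,a)
flow(j,c)
flow(j,e)
flow(j,f)
flow(j,j)

round 1: derive flow(a,a) via R0 from parent(a,a)
round 1: derive flow(a,c) via R0 from parent(a,c)
round 1: derive flow(a,e) via R0 from parent(a,e)
round 1: derive flow(d,f) via R0 from parent(d,f)
round 1: derive flow(d,j) via R0 from parent(d,j)
round 1: derive flow(e,j) via R0 from parent(e,j)
round 1: derive flow(f,j) via R0 from parent(f,j)
round 1: derive flow(j,a) via R0 from parent(j,a)
round 1: derive flow(j,f) via R0 from parent(j,f)
round 1: derive flow(j,j) via R0 from parent(j,j)
round 1: derive flow(a,f) via R2 from parent(a,a), blue(a,f)
round 2: derive flow(a,j) via R1 from flow(a,e), edge(e,j)
round 2: derive flow(d,e) via R1 from flow(d,j), edge(j,e)
round 2: derive flow(e,e) via R1 from flow(e,j), edge(j,e)
round 2: derive flow(e,f) via R1 from flow(e,j), edge(j,f)
round 2: derive flow(f,e) via R1 from flow(f,j), edge(j,e)
round 2: derive flow(f,f) via R1 from flow(f,j), edge(j,f)
round 2: derive flow(j,e) via R1 from flow(j,a), edge(a,e)
round 3: derive flow(d,c) via R1 from flow(d,e), edge(e,c)
round 3: derive flow(e,c) via R1 from flow(e,e), edge(e,c)
round 3: derive flow(f,c) via R1 from flow(f,e), edge(e,c)
round 3: derive flow(j,c) via R1 from flow(j,e), edge(e,c)
round 4: derive flow(d,a) via R1 from flow(d,c), edge(c,a)
round 4: derive flow(e,a) via R1 from flow(e,c), edge(c,a)
round 4: derive flow(f,a) via R1 from flow(f,c), edge(c,a)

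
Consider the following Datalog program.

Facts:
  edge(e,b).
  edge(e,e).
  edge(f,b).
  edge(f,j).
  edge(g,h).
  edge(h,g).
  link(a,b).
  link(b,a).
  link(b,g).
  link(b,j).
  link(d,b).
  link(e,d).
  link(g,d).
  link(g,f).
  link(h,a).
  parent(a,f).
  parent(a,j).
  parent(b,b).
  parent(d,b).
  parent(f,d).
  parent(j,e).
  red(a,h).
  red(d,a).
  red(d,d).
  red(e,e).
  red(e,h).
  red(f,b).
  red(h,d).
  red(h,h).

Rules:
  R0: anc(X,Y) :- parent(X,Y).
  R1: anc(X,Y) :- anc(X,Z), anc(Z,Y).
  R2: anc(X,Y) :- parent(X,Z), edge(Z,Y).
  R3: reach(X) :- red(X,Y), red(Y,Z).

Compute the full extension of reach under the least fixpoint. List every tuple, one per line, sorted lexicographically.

reach(a)
reach(d)
reach(e)
reach(h)

round 1: derive reach(a) via R3 from red(a,h), red(h,d)
round 1: derive reach(d) via R3 from red(d,a), red(a,h)
round 1: derive reach(e) via R3 from red(e,e), red(e,e)
round 1: derive reach(h) via R3 from red(h,d), red(d,a)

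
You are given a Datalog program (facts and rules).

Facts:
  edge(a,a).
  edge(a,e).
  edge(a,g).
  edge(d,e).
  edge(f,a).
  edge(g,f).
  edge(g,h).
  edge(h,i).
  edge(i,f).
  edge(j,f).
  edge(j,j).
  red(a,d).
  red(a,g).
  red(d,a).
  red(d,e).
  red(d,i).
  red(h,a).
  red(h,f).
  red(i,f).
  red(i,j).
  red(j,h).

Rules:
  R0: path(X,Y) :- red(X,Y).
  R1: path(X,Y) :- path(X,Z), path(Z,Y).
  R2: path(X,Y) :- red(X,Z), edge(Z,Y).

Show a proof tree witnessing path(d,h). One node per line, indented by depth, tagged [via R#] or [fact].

path(d,h)  [via R1]
  path(d,a)  [via R0]
    red(d,a)  [fact]
  path(a,h)  [via R2]
    red(a,g)  [fact]
    edge(g,h)  [fact]

round 1: derive path(a,d) via R0 from red(a,d)
round 1: derive path(a,g) via R0 from red(a,g)
round 1: derive path(d,a) via R0 from red(d,a)
round 1: derive path(d,e) via R0 from red(d,e)
round 1: derive path(d,i) via R0 from red(d,i)
round 1: derive path(h,a) via R0 from red(h,a)
round 1: derive path(h,f) via R0 from red(h,f)
round 1: derive path(i,f) via R0 from red(i,f)
round 1: derive path(i,j) via R0 from red(i,j)
round 1: derive path(j,h) via R0 from red(j,h)
round 1: derive path(a,e) via R2 from red(a,d), edge(d,e)
round 1: derive path(a,f) via R2 from red(a,g), edge(g,f)
round 1: derive path(a,h) via R2 from red(a,g), edge(g,h)
round 1: derive path(d,f) via R2 from red(d,i), edge(i,f)
round 1: derive path(d,g) via R2 from red(d,a), edge(a,g)
round 1: derive path(h,e) via R2 from red(h,a), edge(a,e)
round 1: derive path(h,g) via R2 from red(h,a), edge(a,g)
round 1: derive path(i,a) via R2 from red(i,f), edge(f,a)
round 1: derive path(j,i) via R2 from red(j,h), edge(h,i)
round 2: derive path(a,a) via R1 from path(a,d), path(d,a)
round 2: derive path(a,i) via R1 from path(a,d), path(d,i)
round 2: derive path(d,d) via R1 from path(d,a), path(a,d)
round 2: derive path(d,h) via R1 from path(d,a), path(a,h)
round 2: derive path(d,j) via R1 from path(d,i), path(i,j)
round 2: derive path(h,d) via R1 from path(h,a), path(a,d)
round 2: derive path(h,h) via R1 from path(h,a), path(a,h)
round 2: derive path(i,d) via R1 from path(i,a), path(a,d)
round 2: derive path(i,e) via R1 from path(i,a), path(a,e)
round 2: derive path(i,g) via R1 from path(i,a), path(a,g)
round 2: derive path(i,h) via R1 from path(i,a), path(a,h)
round 2: derive path(i,i) via R1 from path(i,j), path(j,i)
round 2: derive path(j,a) via R1 from path(j,h), path(h,a)
round 2: derive path(j,e) via R1 from path(j,h), path(h,e)
round 2: derive path(j,f) via R1 from path(j,h), path(h,f)
round 2: derive path(j,g) via R1 from path(j,h), path(h,g)
round 2: derive path(j,j) via R1 from path(j,i), path(i,j)
round 3: derive path(a,j) via R1 from path(a,d), path(d,j)
round 3: derive path(h,i) via R1 from path(h,a), path(a,i)
round 3: derive path(h,j) via R1 from path(h,d), path(d,j)
round 3: derive path(j,d) via R1 from path(j,a), path(a,d)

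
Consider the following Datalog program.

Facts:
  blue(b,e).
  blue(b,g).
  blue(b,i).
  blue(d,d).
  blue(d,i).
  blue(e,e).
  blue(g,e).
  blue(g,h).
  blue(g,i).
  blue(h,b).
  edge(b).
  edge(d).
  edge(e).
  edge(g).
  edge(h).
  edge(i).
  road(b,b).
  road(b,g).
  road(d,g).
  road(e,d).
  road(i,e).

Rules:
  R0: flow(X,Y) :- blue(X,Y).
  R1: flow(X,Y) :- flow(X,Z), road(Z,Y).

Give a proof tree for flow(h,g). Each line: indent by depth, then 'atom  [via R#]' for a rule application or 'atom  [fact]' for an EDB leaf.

round 1: derive flow(b,e) via R0 from blue(b,e)
round 1: derive flow(b,g) via R0 from blue(b,g)
round 1: derive flow(b,i) via R0 from blue(b,i)
round 1: derive flow(d,d) via R0 from blue(d,d)
round 1: derive flow(d,i) via R0 from blue(d,i)
round 1: derive flow(e,e) via R0 from blue(e,e)
round 1: derive flow(g,e) via R0 from blue(g,e)
round 1: derive flow(g,h) via R0 from blue(g,h)
round 1: derive flow(g,i) via R0 from blue(g,i)
round 1: derive flow(h,b) via R0 from blue(h,b)
round 2: derive flow(b,d) via R1 from flow(b,e), road(e,d)
round 2: derive flow(d,e) via R1 from flow(d,i), road(i,e)
round 2: derive flow(d,g) via R1 from flow(d,d), road(d,g)
round 2: derive flow(e,d) via R1 from flow(e,e), road(e,d)
round 2: derive flow(g,d) via R1 from flow(g,e), road(e,d)
round 2: derive flow(h,g) via R1 from flow(h,b), road(b,g)
round 3: derive flow(e,g) via R1 from flow(e,d), road(d,g)
round 3: derive flow(g,g) via R1 from flow(g,d), road(d,g)

flow(h,g)  [via R1]
  flow(h,b)  [via R0]
    blue(h,b)  [fact]
  road(b,g)  [fact]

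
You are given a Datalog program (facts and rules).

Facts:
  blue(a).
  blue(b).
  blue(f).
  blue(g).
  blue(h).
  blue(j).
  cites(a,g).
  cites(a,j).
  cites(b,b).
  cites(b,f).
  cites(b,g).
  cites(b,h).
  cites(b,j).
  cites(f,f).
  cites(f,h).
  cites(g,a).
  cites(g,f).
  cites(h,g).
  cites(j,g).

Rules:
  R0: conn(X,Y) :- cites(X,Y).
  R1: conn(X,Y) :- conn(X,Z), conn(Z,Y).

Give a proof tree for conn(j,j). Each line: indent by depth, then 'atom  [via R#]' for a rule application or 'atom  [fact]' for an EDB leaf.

conn(j,j)  [via R1]
  conn(j,a)  [via R1]
    conn(j,g)  [via R0]
      cites(j,g)  [fact]
    conn(g,a)  [via R0]
      cites(g,a)  [fact]
  conn(a,j)  [via R0]
    cites(a,j)  [fact]

round 1: derive conn(a,g) via R0 from cites(a,g)
round 1: derive conn(a,j) via R0 from cites(a,j)
round 1: derive conn(b,b) via R0 from cites(b,b)
round 1: derive conn(b,f) via R0 from cites(b,f)
round 1: derive conn(b,g) via R0 from cites(b,g)
round 1: derive conn(b,h) via R0 from cites(b,h)
round 1: derive conn(b,j) via R0 from cites(b,j)
round 1: derive conn(f,f) via R0 from cites(f,f)
round 1: derive conn(f,h) via R0 from cites(f,h)
round 1: derive conn(g,a) via R0 from cites(g,a)
round 1: derive conn(g,f) via R0 from cites(g,f)
round 1: derive conn(h,g) via R0 from cites(h,g)
round 1: derive conn(j,g) via R0 from cites(j,g)
round 2: derive conn(a,a) via R1 from conn(a,g), conn(g,a)
round 2: derive conn(a,f) via R1 from conn(a,g), conn(g,f)
round 2: derive conn(b,a) via R1 from conn(b,g), conn(g,a)
round 2: derive conn(f,g) via R1 from conn(f,h), conn(h,g)
round 2: derive conn(g,g) via R1 from conn(g,a), conn(a,g)
round 2: derive conn(g,h) via R1 from conn(g,f), conn(f,h)
round 2: derive conn(g,j) via R1 from conn(g,a), conn(a,j)
round 2: derive conn(h,a) via R1 from conn(h,g), conn(g,a)
round 2: derive conn(h,f) via R1 from conn(h,g), conn(g,f)
round 2: derive conn(j,a) via R1 from conn(j,g), conn(g,a)
round 2: derive conn(j,f) via R1 from conn(j,g), conn(g,f)
round 3: derive conn(a,h) via R1 from conn(a,f), conn(f,h)
round 3: derive conn(f,a) via R1 from conn(f,g), conn(g,a)
round 3: derive conn(f,j) via R1 from conn(f,g), conn(g,j)
round 3: derive conn(h,h) via R1 from conn(h,f), conn(f,h)
round 3: derive conn(h,j) via R1 from conn(h,a), conn(a,j)
round 3: derive conn(j,h) via R1 from conn(j,f), conn(f,h)
round 3: derive conn(j,j) via R1 from conn(j,a), conn(a,j)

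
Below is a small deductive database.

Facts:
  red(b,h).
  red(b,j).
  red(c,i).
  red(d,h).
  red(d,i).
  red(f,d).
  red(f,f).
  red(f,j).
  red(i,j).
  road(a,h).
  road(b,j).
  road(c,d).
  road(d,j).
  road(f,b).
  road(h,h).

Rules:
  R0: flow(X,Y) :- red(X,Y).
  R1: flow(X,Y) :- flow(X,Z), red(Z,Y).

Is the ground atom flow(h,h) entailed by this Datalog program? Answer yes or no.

round 1: derive flow(b,h) via R0 from red(b,h)
round 1: derive flow(b,j) via R0 from red(b,j)
round 1: derive flow(c,i) via R0 from red(c,i)
round 1: derive flow(d,h) via R0 from red(d,h)
round 1: derive flow(d,i) via R0 from red(d,i)
round 1: derive flow(f,d) via R0 from red(f,d)
round 1: derive flow(f,f) via R0 from red(f,f)
round 1: derive flow(f,j) via R0 from red(f,j)
round 1: derive flow(i,j) via R0 from red(i,j)
round 2: derive flow(c,j) via R1 from flow(c,i), red(i,j)
round 2: derive flow(d,j) via R1 from flow(d,i), red(i,j)
round 2: derive flow(f,h) via R1 from flow(f,d), red(d,h)
round 2: derive flow(f,i) via R1 from flow(f,d), red(d,i)

no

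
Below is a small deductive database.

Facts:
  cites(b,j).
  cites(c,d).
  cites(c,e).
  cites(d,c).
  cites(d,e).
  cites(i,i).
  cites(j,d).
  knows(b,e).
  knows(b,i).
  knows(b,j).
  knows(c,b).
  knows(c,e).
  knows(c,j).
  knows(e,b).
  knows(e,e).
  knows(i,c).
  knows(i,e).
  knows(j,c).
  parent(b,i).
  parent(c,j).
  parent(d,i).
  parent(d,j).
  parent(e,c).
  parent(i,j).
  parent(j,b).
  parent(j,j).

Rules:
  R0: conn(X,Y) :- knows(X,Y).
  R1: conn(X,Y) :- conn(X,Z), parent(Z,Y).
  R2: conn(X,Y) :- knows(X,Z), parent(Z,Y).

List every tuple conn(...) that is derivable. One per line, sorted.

conn(b,b)
conn(b,c)
conn(b,e)
conn(b,i)
conn(b,j)
conn(c,b)
conn(c,c)
conn(c,e)
conn(c,i)
conn(c,j)
conn(e,b)
conn(e,c)
conn(e,e)
conn(e,i)
conn(e,j)
conn(i,b)
conn(i,c)
conn(i,e)
conn(i,i)
conn(i,j)
conn(j,b)
conn(j,c)
conn(j,i)
conn(j,j)

round 1: derive conn(b,e) via R0 from knows(b,e)
round 1: derive conn(b,i) via R0 from knows(b,i)
round 1: derive conn(b,j) via R0 from knows(b,j)
round 1: derive conn(c,b) via R0 from knows(c,b)
round 1: derive conn(c,e) via R0 from knows(c,e)
round 1: derive conn(c,j) via R0 from knows(c,j)
round 1: derive conn(e,b) via R0 from knows(e,b)
round 1: derive conn(e,e) via R0 from knows(e,e)
round 1: derive conn(i,c) via R0 from knows(i,c)
round 1: derive conn(i,e) via R0 from knows(i,e)
round 1: derive conn(j,c) via R0 from knows(j,c)
round 1: derive conn(b,b) via R2 from knows(b,j), parent(j,b)
round 1: derive conn(b,c) via R2 from knows(b,e), parent(e,c)
round 1: derive conn(c,c) via R2 from knows(c,e), parent(e,c)
round 1: derive conn(c,i) via R2 from knows(c,b), parent(b,i)
round 1: derive conn(e,c) via R2 from knows(e,e), parent(e,c)
round 1: derive conn(e,i) via R2 from knows(e,b), parent(b,i)
round 1: derive conn(i,j) via R2 from knows(i,c), parent(c,j)
round 1: derive conn(j,j) via R2 from knows(j,c), parent(c,j)
round 2: derive conn(e,j) via R1 from conn(e,c), parent(c,j)
round 2: derive conn(i,b) via R1 from conn(i,j), parent(j,b)
round 2: derive conn(j,b) via R1 from conn(j,j), parent(j,b)
round 3: derive conn(i,i) via R1 from conn(i,b), parent(b,i)
round 3: derive conn(j,i) via R1 from conn(j,b), parent(b,i)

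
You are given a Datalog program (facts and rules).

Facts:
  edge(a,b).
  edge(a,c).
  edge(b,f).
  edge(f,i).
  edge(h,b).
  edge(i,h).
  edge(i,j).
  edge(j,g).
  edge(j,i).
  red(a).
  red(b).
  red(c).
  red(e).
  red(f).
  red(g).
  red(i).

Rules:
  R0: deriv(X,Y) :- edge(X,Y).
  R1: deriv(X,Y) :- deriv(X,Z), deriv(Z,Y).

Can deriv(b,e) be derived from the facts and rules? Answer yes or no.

round 1: derive deriv(a,b) via R0 from edge(a,b)
round 1: derive deriv(a,c) via R0 from edge(a,c)
round 1: derive deriv(b,f) via R0 from edge(b,f)
round 1: derive deriv(f,i) via R0 from edge(f,i)
round 1: derive deriv(h,b) via R0 from edge(h,b)
round 1: derive deriv(i,h) via R0 from edge(i,h)
round 1: derive deriv(i,j) via R0 from edge(i,j)
round 1: derive deriv(j,g) via R0 from edge(j,g)
round 1: derive deriv(j,i) via R0 from edge(j,i)
round 2: derive deriv(a,f) via R1 from deriv(a,b), deriv(b,f)
round 2: derive deriv(b,i) via R1 from deriv(b,f), deriv(f,i)
round 2: derive deriv(f,h) via R1 from deriv(f,i), deriv(i,h)
round 2: derive deriv(f,j) via R1 from deriv(f,i), deriv(i,j)
round 2: derive deriv(h,f) via R1 from deriv(h,b), deriv(b,f)
round 2: derive deriv(i,b) via R1 from deriv(i,h), deriv(h,b)
round 2: derive deriv(i,g) via R1 from deriv(i,j), deriv(j,g)
round 2: derive deriv(i,i) via R1 from deriv(i,j), deriv(j,i)
round 2: derive deriv(j,h) via R1 from deriv(j,i), deriv(i,h)
round 2: derive deriv(j,j) via R1 from deriv(j,i), deriv(i,j)
round 3: derive deriv(a,h) via R1 from deriv(a,f), deriv(f,h)
round 3: derive deriv(a,i) via R1 from deriv(a,b), deriv(b,i)
round 3: derive deriv(a,j) via R1 from deriv(a,f), deriv(f,j)
round 3: derive deriv(b,b) via R1 from deriv(b,i), deriv(i,b)
round 3: derive deriv(b,g) via R1 from deriv(b,i), deriv(i,g)
round 3: derive deriv(b,h) via R1 from deriv(b,f), deriv(f,h)
round 3: derive deriv(b,j) via R1 from deriv(b,f), deriv(f,j)
round 3: derive deriv(f,b) via R1 from deriv(f,h), deriv(h,b)
round 3: derive deriv(f,f) via R1 from deriv(f,h), deriv(h,f)
round 3: derive deriv(f,g) via R1 from deriv(f,i), deriv(i,g)
round 3: derive deriv(h,h) via R1 from deriv(h,f), deriv(f,h)
round 3: derive deriv(h,i) via R1 from deriv(h,b), deriv(b,i)
round 3: derive deriv(h,j) via R1 from deriv(h,f), deriv(f,j)
round 3: derive deriv(i,f) via R1 from deriv(i,b), deriv(b,f)
round 3: derive deriv(j,b) via R1 from deriv(j,h), deriv(h,b)
round 3: derive deriv(j,f) via R1 from deriv(j,h), deriv(h,f)
round 4: derive deriv(a,g) via R1 from deriv(a,b), deriv(b,g)
round 4: derive deriv(h,g) via R1 from deriv(h,b), deriv(b,g)

no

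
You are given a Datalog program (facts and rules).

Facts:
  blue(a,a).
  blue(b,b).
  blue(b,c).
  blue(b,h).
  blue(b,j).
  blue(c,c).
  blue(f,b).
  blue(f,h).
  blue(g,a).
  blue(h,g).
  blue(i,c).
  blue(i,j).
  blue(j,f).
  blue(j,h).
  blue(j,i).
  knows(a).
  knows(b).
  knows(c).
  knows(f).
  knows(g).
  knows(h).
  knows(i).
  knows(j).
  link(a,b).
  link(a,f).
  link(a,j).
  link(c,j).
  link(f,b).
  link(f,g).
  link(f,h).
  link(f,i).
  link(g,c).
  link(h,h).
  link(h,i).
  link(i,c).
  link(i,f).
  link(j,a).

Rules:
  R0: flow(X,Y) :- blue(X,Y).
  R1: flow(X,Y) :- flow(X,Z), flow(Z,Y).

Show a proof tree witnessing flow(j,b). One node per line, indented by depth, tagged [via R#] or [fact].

round 1: derive flow(a,a) via R0 from blue(a,a)
round 1: derive flow(b,b) via R0 from blue(b,b)
round 1: derive flow(b,c) via R0 from blue(b,c)
round 1: derive flow(b,h) via R0 from blue(b,h)
round 1: derive flow(b,j) via R0 from blue(b,j)
round 1: derive flow(c,c) via R0 from blue(c,c)
round 1: derive flow(f,b) via R0 from blue(f,b)
round 1: derive flow(f,h) via R0 from blue(f,h)
round 1: derive flow(g,a) via R0 from blue(g,a)
round 1: derive flow(h,g) via R0 from blue(h,g)
round 1: derive flow(i,c) via R0 from blue(i,c)
round 1: derive flow(i,j) via R0 from blue(i,j)
round 1: derive flow(j,f) via R0 from blue(j,f)
round 1: derive flow(j,h) via R0 from blue(j,h)
round 1: derive flow(j,i) via R0 from blue(j,i)
round 2: derive flow(b,f) via R1 from flow(b,j), flow(j,f)
round 2: derive flow(b,g) via R1 from flow(b,h), flow(h,g)
round 2: derive flow(b,i) via R1 from flow(b,j), flow(j,i)
round 2: derive flow(f,c) via R1 from flow(f,b), flow(b,c)
round 2: derive flow(f,g) via R1 from flow(f,h), flow(h,g)
round 2: derive flow(f,j) via R1 from flow(f,b), flow(b,j)
round 2: derive flow(h,a) via R1 from flow(h,g), flow(g,a)
round 2: derive flow(i,f) via R1 from flow(i,j), flow(j,f)
round 2: derive flow(i,h) via R1 from flow(i,j), flow(j,h)
round 2: derive flow(i,i) via R1 from flow(i,j), flow(j,i)
round 2: derive flow(j,b) via R1 from flow(j,f), flow(f,b)
round 2: derive flow(j,c) via R1 from flow(j,i), flow(i,c)
round 2: derive flow(j,g) via R1 from flow(j,h), flow(h,g)
round 2: derive flow(j,j) via R1 from flow(j,i), flow(i,j)
round 3: derive flow(b,a) via R1 from flow(b,g), flow(g,a)
round 3: derive flow(f,a) via R1 from flow(f,g), flow(g,a)
round 3: derive flow(f,f) via R1 from flow(f,b), flow(b,f)
round 3: derive flow(f,i) via R1 from flow(f,b), flow(b,i)
round 3: derive flow(i,a) via R1 from flow(i,h), flow(h,a)
round 3: derive flow(i,b) via R1 from flow(i,f), flow(f,b)
round 3: derive flow(i,g) via R1 from flow(i,f), flow(f,g)
round 3: derive flow(j,a) via R1 from flow(j,g), flow(g,a)

flow(j,b)  [via R1]
  flow(j,f)  [via R0]
    blue(j,f)  [fact]
  flow(f,b)  [via R0]
    blue(f,b)  [fact]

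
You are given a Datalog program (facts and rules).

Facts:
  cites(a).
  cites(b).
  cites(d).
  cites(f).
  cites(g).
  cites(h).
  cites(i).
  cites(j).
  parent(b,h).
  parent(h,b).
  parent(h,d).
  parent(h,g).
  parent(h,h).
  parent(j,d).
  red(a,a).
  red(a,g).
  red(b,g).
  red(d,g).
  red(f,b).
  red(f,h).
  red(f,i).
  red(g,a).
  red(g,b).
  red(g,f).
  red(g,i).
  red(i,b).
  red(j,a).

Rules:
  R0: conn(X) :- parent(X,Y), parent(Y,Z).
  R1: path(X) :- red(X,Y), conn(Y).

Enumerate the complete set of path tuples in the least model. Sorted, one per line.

path(f)
path(g)
path(i)

round 1: derive conn(b) via R0 from parent(b,h), parent(h,b)
round 1: derive conn(h) via R0 from parent(h,b), parent(b,h)
round 2: derive path(f) via R1 from red(f,b), conn(b)
round 2: derive path(g) via R1 from red(g,b), conn(b)
round 2: derive path(i) via R1 from red(i,b), conn(b)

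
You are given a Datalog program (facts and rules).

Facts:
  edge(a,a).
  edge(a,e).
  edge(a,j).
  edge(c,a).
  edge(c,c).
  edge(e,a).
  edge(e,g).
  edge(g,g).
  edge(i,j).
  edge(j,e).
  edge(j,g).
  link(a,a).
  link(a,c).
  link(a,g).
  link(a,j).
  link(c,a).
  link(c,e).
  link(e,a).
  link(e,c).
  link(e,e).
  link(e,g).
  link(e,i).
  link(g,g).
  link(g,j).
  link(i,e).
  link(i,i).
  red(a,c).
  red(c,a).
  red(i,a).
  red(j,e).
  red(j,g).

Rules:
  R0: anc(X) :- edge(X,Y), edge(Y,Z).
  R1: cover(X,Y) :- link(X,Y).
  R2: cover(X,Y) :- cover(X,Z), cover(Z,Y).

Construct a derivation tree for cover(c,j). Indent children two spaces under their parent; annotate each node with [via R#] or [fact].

round 1: derive cover(a,a) via R1 from link(a,a)
round 1: derive cover(a,c) via R1 from link(a,c)
round 1: derive cover(a,g) via R1 from link(a,g)
round 1: derive cover(a,j) via R1 from link(a,j)
round 1: derive cover(c,a) via R1 from link(c,a)
round 1: derive cover(c,e) via R1 from link(c,e)
round 1: derive cover(e,a) via R1 from link(e,a)
round 1: derive cover(e,c) via R1 from link(e,c)
round 1: derive cover(e,e) via R1 from link(e,e)
round 1: derive cover(e,g) via R1 from link(e,g)
round 1: derive cover(e,i) via R1 from link(e,i)
round 1: derive cover(g,g) via R1 from link(g,g)
round 1: derive cover(g,j) via R1 from link(g,j)
round 1: derive cover(i,e) via R1 from link(i,e)
round 1: derive cover(i,i) via R1 from link(i,i)
round 2: derive cover(a,e) via R2 from cover(a,c), cover(c,e)
round 2: derive cover(c,c) via R2 from cover(c,a), cover(a,c)
round 2: derive cover(c,g) via R2 from cover(c,a), cover(a,g)
round 2: derive cover(c,i) via R2 from cover(c,e), cover(e,i)
round 2: derive cover(c,j) via R2 from cover(c,a), cover(a,j)
round 2: derive cover(e,j) via R2 from cover(e,a), cover(a,j)
round 2: derive cover(i,a) via R2 from cover(i,e), cover(e,a)
round 2: derive cover(i,c) via R2 from cover(i,e), cover(e,c)
round 2: derive cover(i,g) via R2 from cover(i,e), cover(e,g)
round 3: derive cover(a,i) via R2 from cover(a,c), cover(c,i)
round 3: derive cover(i,j) via R2 from cover(i,a), cover(a,j)

cover(c,j)  [via R2]
  cover(c,a)  [via R1]
    link(c,a)  [fact]
  cover(a,j)  [via R1]
    link(a,j)  [fact]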